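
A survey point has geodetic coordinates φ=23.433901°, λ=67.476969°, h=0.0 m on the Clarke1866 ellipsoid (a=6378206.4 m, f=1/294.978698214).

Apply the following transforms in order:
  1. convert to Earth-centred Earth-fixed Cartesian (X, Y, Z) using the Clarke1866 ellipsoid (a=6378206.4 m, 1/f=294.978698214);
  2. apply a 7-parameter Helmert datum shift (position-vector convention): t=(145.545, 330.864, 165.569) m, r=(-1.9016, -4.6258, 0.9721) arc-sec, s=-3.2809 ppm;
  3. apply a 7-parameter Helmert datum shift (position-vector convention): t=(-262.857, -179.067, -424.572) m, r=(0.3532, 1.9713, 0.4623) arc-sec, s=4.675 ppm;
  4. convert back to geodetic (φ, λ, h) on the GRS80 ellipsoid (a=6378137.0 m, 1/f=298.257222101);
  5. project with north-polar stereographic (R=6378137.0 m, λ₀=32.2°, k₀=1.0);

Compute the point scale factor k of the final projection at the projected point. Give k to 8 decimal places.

1.43099994

start: φ=23.433901°, λ=67.476969°, h=0.000 m
→ ECEF (a=6378206.400, f=1/294.978698214): X=2242886.6278, Y=5408657.0067, Z=2520734.8111
→ Helmert 7p (PV): X=2242942.7928, Y=5409003.9349, Z=2520892.5464
→ Helmert 7p (PV): X=2242702.3909, Y=5408850.8654, Z=2520467.5856
→ geod (Bowring, a=6378137.000): φ=23.42973344°, λ=67.47936091°, h=25.1775 m
→ into stereo (λ₀=32.2°): φ=23.42973344°, λ−λ₀=35.27936091°
scale k = 1.43099994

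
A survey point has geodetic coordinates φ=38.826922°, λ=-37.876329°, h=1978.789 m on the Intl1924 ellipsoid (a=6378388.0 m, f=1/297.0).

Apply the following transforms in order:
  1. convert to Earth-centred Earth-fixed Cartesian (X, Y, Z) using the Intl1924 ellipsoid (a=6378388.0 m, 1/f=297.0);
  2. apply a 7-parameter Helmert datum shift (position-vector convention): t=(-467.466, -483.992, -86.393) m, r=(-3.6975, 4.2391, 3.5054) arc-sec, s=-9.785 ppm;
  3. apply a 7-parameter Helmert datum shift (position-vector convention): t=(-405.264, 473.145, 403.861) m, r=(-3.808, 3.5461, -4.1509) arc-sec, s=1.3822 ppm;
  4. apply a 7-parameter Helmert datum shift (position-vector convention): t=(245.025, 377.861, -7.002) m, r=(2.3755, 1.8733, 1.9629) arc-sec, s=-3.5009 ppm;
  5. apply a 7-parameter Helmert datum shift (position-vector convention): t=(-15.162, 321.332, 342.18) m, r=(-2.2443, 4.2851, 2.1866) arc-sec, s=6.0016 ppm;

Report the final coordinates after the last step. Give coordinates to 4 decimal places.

X=3928316.6473 m, Y=-3054858.5747 m, Z=3979145.5720 m

start: φ=38.826922°, λ=-37.876329°, h=1978.789 m
→ ECEF (a=6378388.000, f=1/297.0): X=3928661.8424, Y=-3055773.9324, Z=3978672.7142
→ Helmert 7p (PV): X=3928289.6336, Y=-3056089.9371, Z=3978521.4271
→ Helmert 7p (PV): X=3927896.6968, Y=-3055626.6194, Z=3978919.6727
→ Helmert 7p (PV): X=3928193.1856, Y=-3055246.5057, Z=3978827.8771
→ Helmert 7p (PV): X=3928316.6473, Y=-3054858.5747, Z=3979145.5720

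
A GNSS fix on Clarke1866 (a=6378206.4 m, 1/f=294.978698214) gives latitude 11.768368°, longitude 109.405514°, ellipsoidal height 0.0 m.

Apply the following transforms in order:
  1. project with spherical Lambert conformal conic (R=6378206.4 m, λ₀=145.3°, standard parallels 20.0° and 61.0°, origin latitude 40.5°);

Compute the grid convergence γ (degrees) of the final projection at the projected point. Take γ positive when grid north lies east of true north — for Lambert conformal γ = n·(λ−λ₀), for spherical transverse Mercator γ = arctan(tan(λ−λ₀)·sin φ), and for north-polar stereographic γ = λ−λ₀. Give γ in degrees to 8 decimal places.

-23.84961774

start: φ=11.768368°, λ=109.405514°, h=0.000 m
→ into lcc (λ₀=145.3°): φ=11.76836800°, λ−λ₀=-35.89448600°
convergence γ = -23.84961774°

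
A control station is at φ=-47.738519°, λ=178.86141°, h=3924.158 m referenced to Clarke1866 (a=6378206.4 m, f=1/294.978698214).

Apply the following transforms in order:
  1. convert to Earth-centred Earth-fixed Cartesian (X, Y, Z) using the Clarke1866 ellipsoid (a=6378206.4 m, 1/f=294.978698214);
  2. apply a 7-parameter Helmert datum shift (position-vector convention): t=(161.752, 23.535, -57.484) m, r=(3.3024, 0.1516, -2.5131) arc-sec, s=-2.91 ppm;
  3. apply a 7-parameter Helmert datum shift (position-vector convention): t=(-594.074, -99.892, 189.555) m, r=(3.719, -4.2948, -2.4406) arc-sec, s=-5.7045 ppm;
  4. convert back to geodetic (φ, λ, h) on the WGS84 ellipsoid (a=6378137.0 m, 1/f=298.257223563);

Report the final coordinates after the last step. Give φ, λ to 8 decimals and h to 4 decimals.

start: φ=-47.738519°, λ=178.861410°, h=3924.158 m
→ ECEF (a=6378206.400, f=1/294.978698214): X=-4299203.6850, Y=85445.6440, Z=-4700073.0848
→ Helmert 7p (PV): X=-4299031.8357, Y=85596.5613, Z=-4700112.3638
→ Helmert 7p (PV): X=-4299502.5090, Y=85631.7920, Z=-4699983.9666
→ geod (Bowring, a=6378137.000): φ=-47.73383887°, λ=178.85900946°, h=4000.9264 m

φ=-47.73383887°, λ=178.85900946°, h=4000.9264 m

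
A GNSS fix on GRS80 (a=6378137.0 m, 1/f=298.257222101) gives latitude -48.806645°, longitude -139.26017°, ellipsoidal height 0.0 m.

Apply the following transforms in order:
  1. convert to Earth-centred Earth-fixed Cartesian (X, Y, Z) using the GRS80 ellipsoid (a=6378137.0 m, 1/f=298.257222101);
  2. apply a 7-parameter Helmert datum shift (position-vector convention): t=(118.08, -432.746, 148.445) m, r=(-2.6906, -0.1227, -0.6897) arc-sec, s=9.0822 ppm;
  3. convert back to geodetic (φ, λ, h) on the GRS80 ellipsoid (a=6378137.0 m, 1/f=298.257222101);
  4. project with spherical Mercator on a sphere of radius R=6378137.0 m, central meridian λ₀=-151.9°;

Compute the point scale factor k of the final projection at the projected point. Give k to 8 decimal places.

1.51828707

start: φ=-48.806645°, λ=-139.260170°, h=0.000 m
→ ECEF (a=6378137.000, f=1/298.257222101): X=-3188805.3640, Y=-2746664.3913, Z=-4776424.4191
→ Helmert 7p (PV): X=-3188722.5883, Y=-2747173.7265, Z=-4776285.4226
→ geod (Bowring, a=6378137.000): φ=-48.80399681°, λ=-139.25418117°, h=73.0450 m
→ into merc (λ₀=-151.9°): φ=-48.80399681°, λ−λ₀=12.64581883°
scale k = 1.51828707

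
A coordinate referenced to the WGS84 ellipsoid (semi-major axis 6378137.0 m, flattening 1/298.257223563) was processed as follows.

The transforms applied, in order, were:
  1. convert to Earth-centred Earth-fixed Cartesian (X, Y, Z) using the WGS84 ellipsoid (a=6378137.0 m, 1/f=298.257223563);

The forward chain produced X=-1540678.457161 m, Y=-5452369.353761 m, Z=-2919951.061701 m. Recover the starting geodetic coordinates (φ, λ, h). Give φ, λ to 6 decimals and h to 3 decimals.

φ=-27.421705°, λ=-105.778724°, h=389.011 m

start: X=-1540678.4572, Y=-5452369.3538, Z=-2919951.0617 m
→ geod (Bowring, a=6378137.000): φ=-27.42170500°, λ=-105.77872400°, h=389.0110 m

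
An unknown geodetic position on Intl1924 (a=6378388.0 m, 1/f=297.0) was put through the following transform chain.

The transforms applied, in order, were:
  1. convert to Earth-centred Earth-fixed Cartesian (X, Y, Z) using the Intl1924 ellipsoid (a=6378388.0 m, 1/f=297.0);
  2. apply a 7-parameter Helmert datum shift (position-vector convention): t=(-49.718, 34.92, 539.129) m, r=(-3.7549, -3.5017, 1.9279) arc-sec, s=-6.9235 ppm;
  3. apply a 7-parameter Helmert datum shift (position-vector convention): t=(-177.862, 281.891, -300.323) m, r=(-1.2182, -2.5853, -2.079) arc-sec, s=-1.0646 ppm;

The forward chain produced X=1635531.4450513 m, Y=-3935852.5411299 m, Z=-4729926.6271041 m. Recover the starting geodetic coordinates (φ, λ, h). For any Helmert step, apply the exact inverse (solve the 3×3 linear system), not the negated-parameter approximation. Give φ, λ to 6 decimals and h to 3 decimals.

φ=-48.170841°, λ=-67.434734°, h=928.040 m

start: X=1635531.4451, Y=-3935852.5411, Z=-4729926.6271 m
→ Helmert⁻¹: X=1635691.4402, Y=-3936094.2025, Z=-4729675.0874
→ Helmert⁻¹: X=1635635.3881, Y=-3936085.5498, Z=-4730346.3876
→ geod (Bowring, a=6378388.000): φ=-48.17084100°, λ=-67.43473400°, h=928.0400 m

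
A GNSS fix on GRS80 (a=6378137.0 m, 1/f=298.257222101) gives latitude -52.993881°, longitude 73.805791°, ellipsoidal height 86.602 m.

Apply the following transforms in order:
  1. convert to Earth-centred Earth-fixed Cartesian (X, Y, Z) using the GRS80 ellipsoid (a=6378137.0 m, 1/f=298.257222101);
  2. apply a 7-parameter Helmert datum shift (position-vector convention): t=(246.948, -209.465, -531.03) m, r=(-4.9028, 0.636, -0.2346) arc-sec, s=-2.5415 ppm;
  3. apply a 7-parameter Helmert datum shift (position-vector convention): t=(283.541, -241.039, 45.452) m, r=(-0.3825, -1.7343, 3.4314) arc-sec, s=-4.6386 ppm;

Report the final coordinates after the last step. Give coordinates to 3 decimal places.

start: φ=-52.993881°, λ=73.805791°, h=86.602 m
→ ECEF (a=6378137.000, f=1/298.257222101): X=1072982.2775, Y=3694623.0022, Z=-5070202.8199
→ Helmert 7p (PV): X=1073215.0671, Y=3694282.4114, Z=-5070812.0913
→ Helmert 7p (PV): X=1073474.8083, Y=3694032.6866, Z=-5070740.9449

X=1073474.808 m, Y=3694032.687 m, Z=-5070740.945 m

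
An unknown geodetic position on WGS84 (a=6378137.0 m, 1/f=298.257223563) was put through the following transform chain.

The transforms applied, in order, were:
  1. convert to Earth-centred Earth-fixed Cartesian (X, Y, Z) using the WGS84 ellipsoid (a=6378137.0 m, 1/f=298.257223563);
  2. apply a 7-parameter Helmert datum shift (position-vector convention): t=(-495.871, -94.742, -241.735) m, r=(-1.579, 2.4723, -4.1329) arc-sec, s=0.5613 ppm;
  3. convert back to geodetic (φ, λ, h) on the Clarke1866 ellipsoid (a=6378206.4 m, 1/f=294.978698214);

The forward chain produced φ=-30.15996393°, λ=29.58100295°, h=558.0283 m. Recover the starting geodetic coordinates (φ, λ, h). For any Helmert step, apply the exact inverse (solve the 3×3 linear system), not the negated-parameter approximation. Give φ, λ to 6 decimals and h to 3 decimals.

start: φ=-30.159964°, λ=29.581003°, h=558.028 m
→ ECEF (a=6378206.400, f=1/294.978698214): X=4800483.8356, Y=2724949.4634, Z=-3185824.9417
→ Helmert⁻¹: X=4800960.5897, Y=2725163.2577, Z=-3185503.0124
→ geod (Bowring, a=6378137.000): φ=-30.15323500°, λ=29.58049000°, h=855.5650 m

φ=-30.153235°, λ=29.580490°, h=855.565 m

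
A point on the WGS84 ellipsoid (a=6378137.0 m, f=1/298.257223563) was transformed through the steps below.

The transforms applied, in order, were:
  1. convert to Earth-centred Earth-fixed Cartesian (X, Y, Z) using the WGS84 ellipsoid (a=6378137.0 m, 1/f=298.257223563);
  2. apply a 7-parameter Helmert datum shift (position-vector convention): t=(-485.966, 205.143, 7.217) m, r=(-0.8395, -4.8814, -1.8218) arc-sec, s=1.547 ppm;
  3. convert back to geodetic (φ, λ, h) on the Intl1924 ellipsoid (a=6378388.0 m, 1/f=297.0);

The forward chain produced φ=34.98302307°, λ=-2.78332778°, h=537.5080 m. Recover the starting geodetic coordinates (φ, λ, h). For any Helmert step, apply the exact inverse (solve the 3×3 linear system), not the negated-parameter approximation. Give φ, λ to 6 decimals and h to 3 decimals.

start: φ=34.983023°, λ=-2.783328°, h=537.508 m
→ ECEF (a=6378388.000, f=1/297.0): X=5226005.1997, Y=-254069.9897, Z=3636688.5842
→ Helmert⁻¹: X=5226571.3874, Y=-254243.3773, Z=3636551.0161
→ geod (Bowring, a=6378137.000): φ=34.97826900°, λ=-2.78492300°, h=1149.9340 m

φ=34.978269°, λ=-2.784923°, h=1149.934 m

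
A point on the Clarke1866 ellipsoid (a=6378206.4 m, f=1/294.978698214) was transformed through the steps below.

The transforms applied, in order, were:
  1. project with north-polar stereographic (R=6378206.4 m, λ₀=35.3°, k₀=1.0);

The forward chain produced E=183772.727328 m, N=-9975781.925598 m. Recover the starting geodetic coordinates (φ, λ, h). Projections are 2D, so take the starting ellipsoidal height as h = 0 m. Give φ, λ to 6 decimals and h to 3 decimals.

start: E=183772.7273, N=-9975781.9256 m
→ stereo⁻¹: φ=13.93826200°, λ=36.35537700°

φ=13.938262°, λ=36.355377°, h=0.000 m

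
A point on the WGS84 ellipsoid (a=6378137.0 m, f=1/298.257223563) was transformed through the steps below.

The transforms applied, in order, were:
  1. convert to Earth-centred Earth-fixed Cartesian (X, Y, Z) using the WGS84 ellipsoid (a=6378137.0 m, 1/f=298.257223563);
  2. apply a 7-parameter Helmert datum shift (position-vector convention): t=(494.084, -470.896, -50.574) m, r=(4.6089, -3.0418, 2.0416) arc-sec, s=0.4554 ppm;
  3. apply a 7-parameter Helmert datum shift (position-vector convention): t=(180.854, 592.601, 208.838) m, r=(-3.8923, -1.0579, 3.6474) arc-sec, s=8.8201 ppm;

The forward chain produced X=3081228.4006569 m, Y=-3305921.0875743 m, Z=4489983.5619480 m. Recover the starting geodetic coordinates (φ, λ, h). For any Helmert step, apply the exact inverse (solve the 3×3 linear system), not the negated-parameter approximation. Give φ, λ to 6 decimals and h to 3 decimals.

start: X=3081228.4007, Y=-3305921.0876, Z=4489983.5619 m
→ Helmert⁻¹: X=3080984.9272, Y=-3306623.7280, Z=4489656.9248
→ Helmert⁻¹: X=3080522.9272, Y=-3306081.4961, Z=4489733.8985
→ geod (Bowring, a=6378137.000): φ=45.00731100°, λ=-47.02270000°, h=2560.8320 m

φ=45.007311°, λ=-47.022700°, h=2560.832 m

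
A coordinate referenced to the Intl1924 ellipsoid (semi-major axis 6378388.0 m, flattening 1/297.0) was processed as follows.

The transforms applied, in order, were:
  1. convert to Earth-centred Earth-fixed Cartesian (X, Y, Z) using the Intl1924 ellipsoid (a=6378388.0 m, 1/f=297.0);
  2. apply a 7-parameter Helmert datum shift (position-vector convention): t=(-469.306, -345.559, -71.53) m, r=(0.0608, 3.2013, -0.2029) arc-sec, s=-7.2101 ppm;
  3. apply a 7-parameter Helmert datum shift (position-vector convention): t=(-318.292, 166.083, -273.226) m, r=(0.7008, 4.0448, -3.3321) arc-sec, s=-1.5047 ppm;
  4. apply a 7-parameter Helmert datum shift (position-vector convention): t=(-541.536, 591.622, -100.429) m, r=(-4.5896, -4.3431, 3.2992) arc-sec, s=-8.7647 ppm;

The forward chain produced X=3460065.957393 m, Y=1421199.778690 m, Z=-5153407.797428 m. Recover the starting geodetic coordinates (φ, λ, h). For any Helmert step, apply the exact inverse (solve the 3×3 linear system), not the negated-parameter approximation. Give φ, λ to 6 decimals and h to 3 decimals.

start: X=3460065.9574, Y=1421199.7787, Z=-5153407.7974 m
→ Helmert⁻¹: X=3460552.0390, Y=1420679.9248, Z=-5153393.7896
→ Helmert⁻¹: X=3460953.6406, Y=1420554.3812, Z=-5153065.2756
→ Helmert⁻¹: X=3461526.4822, Y=1420912.0712, Z=-5152977.5942
→ geod (Bowring, a=6378388.000): φ=-54.19833400°, λ=22.31751900°, h=3926.6290 m

φ=-54.198334°, λ=22.317519°, h=3926.629 m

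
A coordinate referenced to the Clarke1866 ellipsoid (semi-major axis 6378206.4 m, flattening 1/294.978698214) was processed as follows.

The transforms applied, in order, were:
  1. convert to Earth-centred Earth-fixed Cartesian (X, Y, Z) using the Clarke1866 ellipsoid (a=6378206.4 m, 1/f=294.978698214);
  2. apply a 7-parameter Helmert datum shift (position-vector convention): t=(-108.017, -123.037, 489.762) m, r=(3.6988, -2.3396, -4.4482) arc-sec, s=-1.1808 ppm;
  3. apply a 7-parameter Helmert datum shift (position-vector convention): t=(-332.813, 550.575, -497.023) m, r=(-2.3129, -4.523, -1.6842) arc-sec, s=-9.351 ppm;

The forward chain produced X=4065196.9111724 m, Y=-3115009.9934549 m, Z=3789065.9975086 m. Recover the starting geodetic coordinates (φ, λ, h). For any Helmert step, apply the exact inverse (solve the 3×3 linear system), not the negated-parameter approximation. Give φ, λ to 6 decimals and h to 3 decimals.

φ=36.677399°, λ=-37.459620°, h=752.566 m

start: X=4065196.9112, Y=-3115009.9935, Z=3789065.9975 m
→ Helmert⁻¹: X=4065676.2769, Y=-3115598.9975, Z=3789474.3684
→ Helmert⁻¹: X=4065899.2558, Y=-3115324.0107, Z=3788998.8270
→ geod (Bowring, a=6378206.400): φ=36.67739900°, λ=-37.45962000°, h=752.5660 m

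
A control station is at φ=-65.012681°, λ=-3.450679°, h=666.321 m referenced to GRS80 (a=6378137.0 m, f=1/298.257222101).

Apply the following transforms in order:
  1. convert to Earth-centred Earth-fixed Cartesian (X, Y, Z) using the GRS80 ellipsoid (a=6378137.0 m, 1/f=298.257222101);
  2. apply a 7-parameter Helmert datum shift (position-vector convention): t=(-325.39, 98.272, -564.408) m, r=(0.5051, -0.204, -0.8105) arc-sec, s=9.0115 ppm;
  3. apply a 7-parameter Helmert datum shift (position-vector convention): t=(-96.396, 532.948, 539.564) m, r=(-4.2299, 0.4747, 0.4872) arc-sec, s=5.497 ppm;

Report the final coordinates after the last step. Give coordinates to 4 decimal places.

X=2696669.6752 m, Y=-162108.4122 m, Z=-5759020.1727 m

start: φ=-65.012681°, λ=-3.450679°, h=666.321 m
→ ECEF (a=6378137.000, f=1/298.257222101): X=2697060.1470, Y=-162629.0357, Z=-5758911.1680
→ Helmert 7p (PV): X=2696764.1183, Y=-162528.7246, Z=-5759525.2032
→ Helmert 7p (PV): X=2696669.6752, Y=-162108.4122, Z=-5759020.1727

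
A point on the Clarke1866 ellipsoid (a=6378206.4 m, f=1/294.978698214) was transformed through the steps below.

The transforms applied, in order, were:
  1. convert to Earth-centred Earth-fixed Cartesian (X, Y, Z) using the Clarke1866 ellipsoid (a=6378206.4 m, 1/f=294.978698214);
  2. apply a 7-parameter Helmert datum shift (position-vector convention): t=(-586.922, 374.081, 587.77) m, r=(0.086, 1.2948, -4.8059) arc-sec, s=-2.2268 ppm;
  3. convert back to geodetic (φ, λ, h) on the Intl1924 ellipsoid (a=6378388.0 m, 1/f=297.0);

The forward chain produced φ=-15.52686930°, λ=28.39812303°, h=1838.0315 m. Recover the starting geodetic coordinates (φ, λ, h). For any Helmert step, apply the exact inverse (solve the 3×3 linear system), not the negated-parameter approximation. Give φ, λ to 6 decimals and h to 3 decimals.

start: φ=-15.526869°, λ=28.398123°, h=1838.032 m
→ ECEF (a=6378388.000, f=1/297.0): X=5408932.2917, Y=2924369.7883, Z=-1696854.4356
→ Helmert⁻¹: X=5409473.7838, Y=2924127.5497, Z=-1697413.2474
→ geod (Bowring, a=6378206.400): φ=-15.53154100°, λ=28.39373800°, h=2527.6710 m

φ=-15.531541°, λ=28.393738°, h=2527.671 m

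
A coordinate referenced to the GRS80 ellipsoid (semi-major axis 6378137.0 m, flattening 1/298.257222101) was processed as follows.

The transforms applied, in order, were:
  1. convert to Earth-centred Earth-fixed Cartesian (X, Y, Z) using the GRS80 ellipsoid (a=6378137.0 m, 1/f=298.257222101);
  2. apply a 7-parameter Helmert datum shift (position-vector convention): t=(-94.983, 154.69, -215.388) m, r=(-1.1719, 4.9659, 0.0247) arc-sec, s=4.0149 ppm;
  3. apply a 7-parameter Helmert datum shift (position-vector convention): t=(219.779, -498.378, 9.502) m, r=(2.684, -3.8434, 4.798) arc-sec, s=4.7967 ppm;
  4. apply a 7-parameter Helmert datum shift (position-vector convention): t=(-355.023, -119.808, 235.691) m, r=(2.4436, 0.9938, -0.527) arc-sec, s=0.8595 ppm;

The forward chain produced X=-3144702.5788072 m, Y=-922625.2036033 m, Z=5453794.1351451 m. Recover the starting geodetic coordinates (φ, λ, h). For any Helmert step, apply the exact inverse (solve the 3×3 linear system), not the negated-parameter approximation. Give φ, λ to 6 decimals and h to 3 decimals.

start: X=-3144702.5788, Y=-922625.2036, Z=5453794.1351 m
→ Helmert⁻¹: X=-3144368.7720, Y=-922448.0288, Z=5453549.5352
→ Helmert⁻¹: X=-3144493.2914, Y=-921801.1191, Z=5453584.4615
→ Helmert⁻¹: X=-3144517.0941, Y=-921982.7163, Z=5453697.0095
→ geod (Bowring, a=6378137.000): φ=59.16976100°, λ=-163.65869000°, h=52.4670 m

φ=59.169761°, λ=-163.658690°, h=52.467 m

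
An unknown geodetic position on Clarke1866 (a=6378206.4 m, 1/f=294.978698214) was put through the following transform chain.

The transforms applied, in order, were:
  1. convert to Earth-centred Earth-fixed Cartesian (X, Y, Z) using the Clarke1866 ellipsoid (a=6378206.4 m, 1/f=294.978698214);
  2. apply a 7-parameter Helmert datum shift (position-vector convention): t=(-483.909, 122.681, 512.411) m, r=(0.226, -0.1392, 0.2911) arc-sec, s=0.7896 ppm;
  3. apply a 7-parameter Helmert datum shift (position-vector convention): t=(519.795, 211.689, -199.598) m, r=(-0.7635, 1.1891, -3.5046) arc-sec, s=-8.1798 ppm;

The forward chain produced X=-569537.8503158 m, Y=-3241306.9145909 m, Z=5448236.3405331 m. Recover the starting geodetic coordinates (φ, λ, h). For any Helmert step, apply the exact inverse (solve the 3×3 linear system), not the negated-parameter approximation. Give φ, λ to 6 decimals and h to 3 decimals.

φ=59.033905°, λ=-99.964994°, h=2647.915 m

start: X=-569537.8503, Y=-3241306.9146, Z=5448236.3405 m
→ Helmert⁻¹: X=-570038.6414, Y=-3241574.9720, Z=5448465.2209
→ Helmert⁻¹: X=-569555.1810, Y=-3241688.3203, Z=5447952.4444
→ geod (Bowring, a=6378206.400): φ=59.03390500°, λ=-99.96499400°, h=2647.9150 m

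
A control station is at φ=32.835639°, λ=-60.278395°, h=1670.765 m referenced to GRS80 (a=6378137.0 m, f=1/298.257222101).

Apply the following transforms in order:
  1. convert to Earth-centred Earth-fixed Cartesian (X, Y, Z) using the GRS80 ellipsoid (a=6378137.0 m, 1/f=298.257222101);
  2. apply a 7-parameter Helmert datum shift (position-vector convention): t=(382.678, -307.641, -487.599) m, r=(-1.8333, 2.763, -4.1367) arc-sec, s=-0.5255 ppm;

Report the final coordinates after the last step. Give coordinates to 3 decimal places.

start: φ=32.835639°, λ=-60.278395°, h=1670.765 m
→ ECEF (a=6378137.000, f=1/298.257222101): X=2660281.7365, Y=-4659886.6453, Z=3439562.9691
→ Helmert 7p (PV): X=2660615.6355, Y=-4660214.6191, Z=3439079.3446

X=2660615.635 m, Y=-4660214.619 m, Z=3439079.345 m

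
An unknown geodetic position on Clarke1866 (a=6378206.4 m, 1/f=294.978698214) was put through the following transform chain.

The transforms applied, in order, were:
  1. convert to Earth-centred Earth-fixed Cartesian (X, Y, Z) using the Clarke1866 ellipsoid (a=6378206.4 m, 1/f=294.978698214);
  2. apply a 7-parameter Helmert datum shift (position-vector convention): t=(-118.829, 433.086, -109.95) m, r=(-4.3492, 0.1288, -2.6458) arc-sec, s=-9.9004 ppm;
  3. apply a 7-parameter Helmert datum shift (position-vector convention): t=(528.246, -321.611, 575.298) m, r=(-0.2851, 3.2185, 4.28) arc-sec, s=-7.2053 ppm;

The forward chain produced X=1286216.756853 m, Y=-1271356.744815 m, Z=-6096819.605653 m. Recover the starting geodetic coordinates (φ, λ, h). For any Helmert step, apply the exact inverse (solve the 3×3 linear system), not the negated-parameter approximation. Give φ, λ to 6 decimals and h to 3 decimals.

start: X=1286216.7569, Y=-1271356.7448, Z=-6096819.6057 m
→ Helmert⁻¹: X=1285766.5426, Y=-1271062.5439, Z=-6097420.5316
→ Helmert⁻¹: X=1285918.2180, Y=-1271363.1568, Z=-6097396.9524
→ geod (Bowring, a=6378206.400): φ=-73.58701200°, λ=-44.67389800°, h=1566.2280 m

φ=-73.587012°, λ=-44.673898°, h=1566.228 m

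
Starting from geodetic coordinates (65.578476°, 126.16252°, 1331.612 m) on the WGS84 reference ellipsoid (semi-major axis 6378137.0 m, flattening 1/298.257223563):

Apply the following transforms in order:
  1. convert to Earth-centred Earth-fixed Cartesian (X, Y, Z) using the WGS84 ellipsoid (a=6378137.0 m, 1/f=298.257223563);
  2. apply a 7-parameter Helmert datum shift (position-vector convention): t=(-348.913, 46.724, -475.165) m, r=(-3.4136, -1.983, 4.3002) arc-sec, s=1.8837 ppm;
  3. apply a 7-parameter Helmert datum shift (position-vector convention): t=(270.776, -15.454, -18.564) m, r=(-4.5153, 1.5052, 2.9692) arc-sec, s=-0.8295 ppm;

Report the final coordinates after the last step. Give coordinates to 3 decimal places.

start: φ=65.578476°, λ=126.162520°, h=1331.612 m
→ ECEF (a=6378137.000, f=1/298.257223563): X=-1560706.7231, Y=2135364.8037, Z=5785884.9171
→ Helmert 7p (PV): X=-1561158.7188, Y=2135478.7667, Z=5785370.3071
→ Helmert 7p (PV): X=-1560875.1700, Y=2135565.7145, Z=5785311.5892

X=-1560875.170 m, Y=2135565.715 m, Z=5785311.589 m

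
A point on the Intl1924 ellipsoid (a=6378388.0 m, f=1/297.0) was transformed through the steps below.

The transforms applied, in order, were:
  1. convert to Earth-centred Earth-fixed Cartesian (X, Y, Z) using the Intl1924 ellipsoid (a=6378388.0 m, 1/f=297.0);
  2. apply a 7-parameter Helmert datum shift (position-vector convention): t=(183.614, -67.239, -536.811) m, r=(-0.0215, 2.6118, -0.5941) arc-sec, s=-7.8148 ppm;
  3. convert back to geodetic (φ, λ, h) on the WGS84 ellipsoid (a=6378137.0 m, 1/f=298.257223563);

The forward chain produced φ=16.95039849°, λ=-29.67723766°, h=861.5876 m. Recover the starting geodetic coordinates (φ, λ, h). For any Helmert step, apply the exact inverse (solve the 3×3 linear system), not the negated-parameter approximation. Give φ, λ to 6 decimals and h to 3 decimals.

φ=16.956635°, λ=-29.677488°, h=640.388 m

start: φ=16.950398°, λ=-29.677238°, h=861.588 m
→ ECEF (a=6378137.000, f=1/298.257223563): X=5302993.7569, Y=-3021982.6837, Z=1847834.4147
→ Helmert⁻¹: X=5302836.8819, Y=-3021923.9796, Z=1848452.5019
→ geod (Bowring, a=6378388.000): φ=16.95663500°, λ=-29.67748800°, h=640.3880 m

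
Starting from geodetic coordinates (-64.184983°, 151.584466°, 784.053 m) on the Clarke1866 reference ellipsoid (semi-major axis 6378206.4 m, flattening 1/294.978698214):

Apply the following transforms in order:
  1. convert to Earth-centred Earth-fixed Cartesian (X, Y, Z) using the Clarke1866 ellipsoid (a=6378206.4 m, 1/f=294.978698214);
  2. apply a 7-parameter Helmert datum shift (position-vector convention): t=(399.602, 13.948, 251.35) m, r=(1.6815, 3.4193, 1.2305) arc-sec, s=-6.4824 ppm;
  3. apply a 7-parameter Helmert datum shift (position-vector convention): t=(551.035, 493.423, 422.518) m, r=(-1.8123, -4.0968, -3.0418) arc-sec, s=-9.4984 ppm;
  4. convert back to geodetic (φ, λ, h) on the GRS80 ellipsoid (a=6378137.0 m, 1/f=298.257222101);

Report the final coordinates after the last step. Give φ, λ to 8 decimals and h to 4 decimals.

start: φ=-64.184983°, λ=151.584466°, h=784.053 m
→ ECEF (a=6378206.400, f=1/294.978698214): X=-2449892.2321, Y=1325510.3134, Z=-5719238.3863
→ Helmert 7p (PV): X=-2449579.4650, Y=1325547.6776, Z=-5718898.5440
→ Helmert 7p (PV): X=-2448872.0283, Y=1326014.3864, Z=-5718482.0049
→ geod (Bowring, a=6378137.000): φ=-64.18565915°, λ=151.56535626°, h=-306.3362 m

φ=-64.18565915°, λ=151.56535626°, h=-306.3362 m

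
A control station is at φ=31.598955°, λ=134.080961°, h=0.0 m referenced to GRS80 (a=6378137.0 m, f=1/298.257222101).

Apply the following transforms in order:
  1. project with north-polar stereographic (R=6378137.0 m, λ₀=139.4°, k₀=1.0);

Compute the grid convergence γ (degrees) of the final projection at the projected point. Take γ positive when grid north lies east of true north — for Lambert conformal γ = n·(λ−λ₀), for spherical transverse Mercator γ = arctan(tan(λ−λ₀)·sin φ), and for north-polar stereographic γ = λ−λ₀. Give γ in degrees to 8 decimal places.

start: φ=31.598955°, λ=134.080961°, h=0.000 m
→ into stereo (λ₀=139.4°): φ=31.59895500°, λ−λ₀=-5.31903900°
convergence γ = -5.31903900°

-5.31903900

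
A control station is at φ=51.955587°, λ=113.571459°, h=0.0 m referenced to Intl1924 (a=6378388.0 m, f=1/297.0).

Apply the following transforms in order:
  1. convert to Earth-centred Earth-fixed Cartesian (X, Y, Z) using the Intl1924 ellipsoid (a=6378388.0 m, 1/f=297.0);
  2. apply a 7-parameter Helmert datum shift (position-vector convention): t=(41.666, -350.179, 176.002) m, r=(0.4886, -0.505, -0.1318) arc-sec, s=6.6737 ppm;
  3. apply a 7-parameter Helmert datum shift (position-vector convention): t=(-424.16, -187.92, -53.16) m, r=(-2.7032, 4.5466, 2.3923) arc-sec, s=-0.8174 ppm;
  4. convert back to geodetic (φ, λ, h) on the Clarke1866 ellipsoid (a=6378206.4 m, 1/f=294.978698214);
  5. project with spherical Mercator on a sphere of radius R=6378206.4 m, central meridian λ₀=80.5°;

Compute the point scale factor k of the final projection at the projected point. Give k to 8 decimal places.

start: φ=51.955587°, λ=113.571459°, h=0.000 m
→ ECEF (a=6378388.000, f=1/297.0): X=-1575193.8389, Y=3610377.3985, Z=4999857.8237
→ Helmert 7p (PV): X=-1575172.6195, Y=3610040.4768, Z=5000071.8890
→ Helmert 7p (PV): X=-1575527.1477, Y=3609896.8651, Z=5000002.0514
→ geod (Bowring, a=6378206.400): φ=51.95983892°, λ=113.57869833°, h=196.7045 m
→ into merc (λ₀=80.5°): φ=51.95983892°, λ−λ₀=33.07869833°
scale k = 1.62281371

1.62281371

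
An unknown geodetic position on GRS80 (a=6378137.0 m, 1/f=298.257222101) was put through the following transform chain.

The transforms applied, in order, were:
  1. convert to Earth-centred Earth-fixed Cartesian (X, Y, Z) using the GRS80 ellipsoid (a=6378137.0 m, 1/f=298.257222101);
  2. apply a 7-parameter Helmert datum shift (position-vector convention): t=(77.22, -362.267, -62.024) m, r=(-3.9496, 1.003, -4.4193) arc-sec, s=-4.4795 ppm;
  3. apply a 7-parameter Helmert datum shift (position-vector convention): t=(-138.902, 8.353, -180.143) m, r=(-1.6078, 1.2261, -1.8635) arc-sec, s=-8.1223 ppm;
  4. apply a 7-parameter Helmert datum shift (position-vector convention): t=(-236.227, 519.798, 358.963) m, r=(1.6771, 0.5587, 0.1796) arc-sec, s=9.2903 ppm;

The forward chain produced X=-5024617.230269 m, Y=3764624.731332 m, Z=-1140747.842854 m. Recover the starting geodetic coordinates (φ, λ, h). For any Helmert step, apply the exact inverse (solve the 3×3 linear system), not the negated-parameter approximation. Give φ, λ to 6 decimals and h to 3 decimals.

φ=-10.367272°, λ=143.159159°, h=3519.827 m

start: X=-5024617.2303, Y=3764624.7313, Z=-1140747.8429 m
→ Helmert⁻¹: X=-5024327.9573, Y=3764065.0604, Z=-1141140.4188
→ Helmert⁻¹: X=-5024257.0876, Y=3764050.7825, Z=-1140970.0686
→ Helmert⁻¹: X=-5024431.9190, Y=3764344.1074, Z=-1140865.5071
→ geod (Bowring, a=6378137.000): φ=-10.36727200°, λ=143.15915900°, h=3519.8270 m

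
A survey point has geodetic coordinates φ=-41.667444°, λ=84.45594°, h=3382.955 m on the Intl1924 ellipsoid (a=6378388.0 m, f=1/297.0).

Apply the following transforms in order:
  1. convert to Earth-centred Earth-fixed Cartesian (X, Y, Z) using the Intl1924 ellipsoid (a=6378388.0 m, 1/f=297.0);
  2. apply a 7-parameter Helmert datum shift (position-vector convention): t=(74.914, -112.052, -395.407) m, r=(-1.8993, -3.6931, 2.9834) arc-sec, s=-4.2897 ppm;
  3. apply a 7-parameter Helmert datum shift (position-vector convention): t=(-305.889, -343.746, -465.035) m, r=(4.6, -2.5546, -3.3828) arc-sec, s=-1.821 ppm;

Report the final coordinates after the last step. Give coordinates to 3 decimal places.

start: φ=-41.667444°, λ=84.455940°, h=3382.955 m
→ ECEF (a=6378388.000, f=1/297.0): X=461258.4347, Y=4752046.0808, Z=-4220404.0270
→ Helmert 7p (PV): X=461338.2016, Y=4751881.4539, Z=-4220816.8281
→ Helmert 7p (PV): X=461161.6795, Y=4751615.6188, Z=-4221162.4897

X=461161.679 m, Y=4751615.619 m, Z=-4221162.490 m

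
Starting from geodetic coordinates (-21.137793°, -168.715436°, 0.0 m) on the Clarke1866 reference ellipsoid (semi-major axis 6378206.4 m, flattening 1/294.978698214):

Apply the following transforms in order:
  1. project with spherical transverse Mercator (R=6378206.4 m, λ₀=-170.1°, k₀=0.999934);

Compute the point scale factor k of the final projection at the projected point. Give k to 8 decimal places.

1.00018804

start: φ=-21.137793°, λ=-168.715436°, h=0.000 m
→ into tm (λ₀=-170.1°): φ=-21.13779300°, λ−λ₀=1.38456400°
scale k = 1.00018804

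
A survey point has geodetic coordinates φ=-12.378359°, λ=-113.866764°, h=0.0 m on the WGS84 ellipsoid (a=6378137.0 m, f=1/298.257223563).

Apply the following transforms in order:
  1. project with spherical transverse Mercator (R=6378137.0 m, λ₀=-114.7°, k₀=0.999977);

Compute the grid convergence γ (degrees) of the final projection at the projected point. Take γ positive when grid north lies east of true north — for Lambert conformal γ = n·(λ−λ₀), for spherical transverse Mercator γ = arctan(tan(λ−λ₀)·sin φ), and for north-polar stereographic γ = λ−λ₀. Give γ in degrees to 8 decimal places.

-0.17862983

start: φ=-12.378359°, λ=-113.866764°, h=0.000 m
→ into tm (λ₀=-114.7°): φ=-12.37835900°, λ−λ₀=0.83323600°
convergence γ = -0.17862983°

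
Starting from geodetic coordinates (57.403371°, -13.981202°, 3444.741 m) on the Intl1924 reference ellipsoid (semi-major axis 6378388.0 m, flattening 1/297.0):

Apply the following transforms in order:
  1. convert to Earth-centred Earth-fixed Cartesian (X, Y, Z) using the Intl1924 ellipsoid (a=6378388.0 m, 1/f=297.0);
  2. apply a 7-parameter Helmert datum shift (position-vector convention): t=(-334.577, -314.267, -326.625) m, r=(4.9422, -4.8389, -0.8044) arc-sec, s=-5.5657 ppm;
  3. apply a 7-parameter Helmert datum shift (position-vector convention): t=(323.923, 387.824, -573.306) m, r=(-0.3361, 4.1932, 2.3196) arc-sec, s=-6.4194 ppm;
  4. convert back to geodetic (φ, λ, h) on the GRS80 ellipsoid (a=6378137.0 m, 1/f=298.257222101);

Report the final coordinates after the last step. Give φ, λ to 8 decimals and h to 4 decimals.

start: φ=57.403371°, λ=-13.981202°, h=3444.741 m
→ ECEF (a=6378388.000, f=1/297.0): X=3344161.0254, Y=-832627.7039, Z=5353247.1800
→ Helmert 7p (PV): X=3343679.0041, Y=-833078.6439, Z=5352949.2628
→ Helmert 7p (PV): X=3344099.6518, Y=-832639.1478, Z=5352274.9776
→ geod (Bowring, a=6378137.000): φ=57.39835415°, λ=-13.98163316°, h=2781.3182 m

φ=57.39835415°, λ=-13.98163316°, h=2781.3182 m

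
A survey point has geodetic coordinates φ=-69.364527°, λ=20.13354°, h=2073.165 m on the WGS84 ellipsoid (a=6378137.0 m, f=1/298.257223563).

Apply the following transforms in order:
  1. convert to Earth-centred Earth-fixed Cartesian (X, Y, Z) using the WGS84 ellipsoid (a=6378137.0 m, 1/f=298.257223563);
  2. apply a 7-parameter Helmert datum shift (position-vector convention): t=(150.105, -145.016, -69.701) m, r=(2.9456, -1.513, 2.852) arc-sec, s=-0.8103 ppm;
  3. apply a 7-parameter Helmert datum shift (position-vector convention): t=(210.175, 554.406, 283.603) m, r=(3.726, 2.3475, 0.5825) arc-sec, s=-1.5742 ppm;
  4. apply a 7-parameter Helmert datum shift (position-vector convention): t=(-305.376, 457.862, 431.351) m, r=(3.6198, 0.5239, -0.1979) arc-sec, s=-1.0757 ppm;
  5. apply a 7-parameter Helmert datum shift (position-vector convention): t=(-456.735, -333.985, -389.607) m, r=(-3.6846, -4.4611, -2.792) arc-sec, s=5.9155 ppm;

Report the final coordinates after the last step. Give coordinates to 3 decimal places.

X=2117025.416 m, Y=776970.321 m, Z=-5948066.976 m

start: φ=-69.364527°, λ=20.133540°, h=2073.165 m
→ ECEF (a=6378137.000, f=1/298.257223563): X=2117334.2417, Y=776240.0401, Z=-5948364.7206
→ Helmert 7p (PV): X=2117515.5307, Y=776208.6178, Z=-5948402.9853
→ Helmert 7p (PV): X=2117652.4816, Y=776875.2346, Z=-5948120.0962
→ Helmert 7p (PV): X=2117330.4651, Y=777434.6142, Z=-5947674.0919
→ Helmert 7p (PV): X=2117025.4158, Y=776970.3212, Z=-5948066.9762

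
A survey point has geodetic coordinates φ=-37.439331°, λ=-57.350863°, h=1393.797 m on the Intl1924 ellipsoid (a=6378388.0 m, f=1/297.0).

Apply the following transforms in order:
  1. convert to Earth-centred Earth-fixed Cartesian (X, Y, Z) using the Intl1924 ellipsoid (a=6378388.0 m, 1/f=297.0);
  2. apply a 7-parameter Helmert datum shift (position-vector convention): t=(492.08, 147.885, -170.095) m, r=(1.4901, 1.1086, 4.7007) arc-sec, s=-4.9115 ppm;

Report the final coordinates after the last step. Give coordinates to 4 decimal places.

X=2736774.4301 m, Y=-4270174.4134 m, Z=-3857326.0912 m

start: φ=-37.439331°, λ=-57.350863°, h=1393.797 m
→ ECEF (a=6378388.000, f=1/297.0): X=2736219.1985, Y=-4270433.4943, Z=-3857129.3840
→ Helmert 7p (PV): X=2736774.4301, Y=-4270174.4134, Z=-3857326.0912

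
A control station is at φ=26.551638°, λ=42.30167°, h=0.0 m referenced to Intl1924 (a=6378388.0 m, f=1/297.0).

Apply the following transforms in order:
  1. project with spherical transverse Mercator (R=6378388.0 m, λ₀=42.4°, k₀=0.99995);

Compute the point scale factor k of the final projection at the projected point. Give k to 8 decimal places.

start: φ=26.551638°, λ=42.301670°, h=0.000 m
→ into tm (λ₀=42.4°): φ=26.55163800°, λ−λ₀=-0.09833000°
scale k = 0.99995118

0.99995118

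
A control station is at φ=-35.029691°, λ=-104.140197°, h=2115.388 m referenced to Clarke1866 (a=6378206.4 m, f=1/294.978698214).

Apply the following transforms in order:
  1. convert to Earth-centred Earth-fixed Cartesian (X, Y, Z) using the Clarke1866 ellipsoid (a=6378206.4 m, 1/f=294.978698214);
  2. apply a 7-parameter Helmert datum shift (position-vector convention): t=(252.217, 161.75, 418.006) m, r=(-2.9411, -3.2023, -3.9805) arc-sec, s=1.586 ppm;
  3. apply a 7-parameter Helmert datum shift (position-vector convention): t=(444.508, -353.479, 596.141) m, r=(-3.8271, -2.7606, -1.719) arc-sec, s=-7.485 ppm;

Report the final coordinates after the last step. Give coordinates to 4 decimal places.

start: φ=-35.029691°, λ=-104.140197°, h=2115.388 m
→ ECEF (a=6378206.400, f=1/294.978698214): X=-1277760.1432, Y=-5071913.7203, Z=-3641590.9132
→ Helmert 7p (PV): X=-1277551.2943, Y=-5071787.2811, Z=-3641126.2004
→ Helmert 7p (PV): X=-1277090.7599, Y=-5072159.7089, Z=-3640425.8011

X=-1277090.7599 m, Y=-5072159.7089 m, Z=-3640425.8011 m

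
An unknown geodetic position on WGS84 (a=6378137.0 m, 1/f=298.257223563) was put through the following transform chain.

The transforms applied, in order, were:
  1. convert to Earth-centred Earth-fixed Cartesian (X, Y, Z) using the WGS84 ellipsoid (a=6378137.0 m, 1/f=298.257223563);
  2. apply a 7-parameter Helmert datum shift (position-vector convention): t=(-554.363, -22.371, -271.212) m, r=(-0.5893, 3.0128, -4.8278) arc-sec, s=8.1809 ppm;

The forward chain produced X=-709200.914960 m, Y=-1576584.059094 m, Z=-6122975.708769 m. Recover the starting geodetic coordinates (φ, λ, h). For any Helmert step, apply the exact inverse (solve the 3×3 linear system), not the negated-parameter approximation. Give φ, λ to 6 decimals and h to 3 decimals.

start: X=-709200.9150, Y=-1576584.0591, Z=-6122975.7088 m
→ Helmert⁻¹: X=-708514.4237, Y=-1576547.8814, Z=-6122669.2610
→ geod (Bowring, a=6378137.000): φ=-74.33583800°, λ=-114.19956800°, h=3639.7120 m

φ=-74.335838°, λ=-114.199568°, h=3639.712 m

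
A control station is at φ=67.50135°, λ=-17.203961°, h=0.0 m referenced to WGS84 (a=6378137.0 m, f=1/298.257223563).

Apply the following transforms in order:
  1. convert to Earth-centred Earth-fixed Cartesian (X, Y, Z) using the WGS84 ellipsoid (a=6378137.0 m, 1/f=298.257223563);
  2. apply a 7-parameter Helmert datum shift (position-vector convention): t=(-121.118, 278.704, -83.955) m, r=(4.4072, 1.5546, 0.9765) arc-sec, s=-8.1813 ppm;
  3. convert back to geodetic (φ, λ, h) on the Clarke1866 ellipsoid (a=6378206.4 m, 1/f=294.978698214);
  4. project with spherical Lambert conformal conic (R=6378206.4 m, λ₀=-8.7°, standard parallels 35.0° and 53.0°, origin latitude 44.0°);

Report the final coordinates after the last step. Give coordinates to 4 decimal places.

E=-395480.9868 m, N=2688601.1928 m

start: φ=67.501350°, λ=-17.203961°, h=0.000 m
→ ECEF (a=6378137.000, f=1/298.257223563): X=2338157.7529, Y=-723957.8649, Z=5870034.9228
→ Helmert 7p (PV): X=2338065.1746, Y=-723787.5911, Z=5869869.8525
→ geod (Bowring, a=6378206.400): φ=67.50344529°, λ=-17.20079431°, h=-72.0380 m
→ lcc (R=6378206.4, λ₀=-8.7°): E=-395480.9868, N=2688601.1928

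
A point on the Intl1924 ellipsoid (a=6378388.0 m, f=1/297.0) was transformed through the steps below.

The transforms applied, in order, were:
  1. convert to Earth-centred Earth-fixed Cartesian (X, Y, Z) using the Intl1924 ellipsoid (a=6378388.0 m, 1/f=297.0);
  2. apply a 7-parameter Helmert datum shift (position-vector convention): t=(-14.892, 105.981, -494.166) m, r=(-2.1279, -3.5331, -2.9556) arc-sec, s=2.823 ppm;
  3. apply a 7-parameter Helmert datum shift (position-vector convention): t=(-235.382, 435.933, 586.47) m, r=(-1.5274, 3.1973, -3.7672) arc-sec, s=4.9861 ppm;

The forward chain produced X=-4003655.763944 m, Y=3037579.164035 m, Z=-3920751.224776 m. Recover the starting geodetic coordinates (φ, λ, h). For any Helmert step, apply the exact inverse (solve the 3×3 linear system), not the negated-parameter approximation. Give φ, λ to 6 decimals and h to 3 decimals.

start: X=-4003655.7639, Y=3037579.1640, Z=-3920751.2248 m
→ Helmert⁻¹: X=-4003395.1048, Y=3037084.0078, Z=-3921357.7094
→ Helmert⁻¹: X=-4003479.5867, Y=3036952.5348, Z=-3920752.5691
→ geod (Bowring, a=6378388.000): φ=-38.15043400°, λ=142.81683700°, h=3399.8990 m

φ=-38.150434°, λ=142.816837°, h=3399.899 m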